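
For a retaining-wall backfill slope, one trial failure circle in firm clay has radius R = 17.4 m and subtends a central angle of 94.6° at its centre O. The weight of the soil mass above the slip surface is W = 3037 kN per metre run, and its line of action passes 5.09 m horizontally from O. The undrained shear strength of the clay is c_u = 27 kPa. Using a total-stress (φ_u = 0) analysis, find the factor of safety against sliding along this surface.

Taking moments about the centre O, the resisting moment is provided by the undrained shear strength acting along the arc:
Arc length L_a = R·θ = 17.4·(94.6°·π/180) = 17.4·1.6511 = 28.73 m
M_R = c_u·L_a·R = 27·28.73·17.4 = 13496.8 kN·m/m
M_D = W·d = 3037·5.09 = 15458.3 kN·m/m
FS = M_R / M_D = 13496.8 / 15458.3 = 0.873

FS = 0.87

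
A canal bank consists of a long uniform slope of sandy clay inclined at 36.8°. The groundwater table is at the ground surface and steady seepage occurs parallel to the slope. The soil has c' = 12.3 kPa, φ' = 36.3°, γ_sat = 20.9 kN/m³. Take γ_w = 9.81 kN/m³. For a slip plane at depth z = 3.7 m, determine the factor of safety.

FS = 0.85

With seepage parallel to the slope and the water table at the surface, the effective normal stress on the slip plane uses the buoyant unit weight γ' = γ_sat − γ_w while the driving shear stress uses γ_sat:
FS = [c' + γ' z cos²β tanφ'] / [γ_sat z sinβ cosβ]
γ' = 20.9 − 9.81 = 11.09 kN/m³
Numerator = 12.3 + 11.09·3.7·cos²36.8°·tan36.3° = 12.3 + 11.09·3.7·0.6412·0.7346 = 31.626 kPa
Denominator = 20.9·3.7·sin36.8°·cos36.8° = 20.9·3.7·0.5990·0.8007 = 37.092 kPa
FS = 31.626 / 37.092 = 0.853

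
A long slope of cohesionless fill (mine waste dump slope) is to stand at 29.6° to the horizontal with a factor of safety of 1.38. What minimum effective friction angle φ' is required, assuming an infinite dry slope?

φ' = 38.1°

FS = tanφ'/tanβ ⇒ tanφ' = FS · tanβ = 1.38 · tan29.6° = 0.7839
φ' = arctan(0.7839) = 38.09°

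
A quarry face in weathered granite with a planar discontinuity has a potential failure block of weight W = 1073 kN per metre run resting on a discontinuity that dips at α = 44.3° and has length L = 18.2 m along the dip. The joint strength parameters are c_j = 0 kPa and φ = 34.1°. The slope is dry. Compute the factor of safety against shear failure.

Resolving the block weight along and normal to the plane and applying the Mohr–Coulomb strength on the joint:
N' = W cosα = 1073·cos44.3° = 767.9 kN/m
Driving force T = W sinα = 1073·sin44.3° = 749.4 kN/m
Resisting force R = c_j·L + N'·tanφ = 0·18.2 + 767.9·tan34.1° = 0.0 + 519.9 = 519.9 kN/m
FS = R / T = 519.9 / 749.4 = 0.694

FS = 0.69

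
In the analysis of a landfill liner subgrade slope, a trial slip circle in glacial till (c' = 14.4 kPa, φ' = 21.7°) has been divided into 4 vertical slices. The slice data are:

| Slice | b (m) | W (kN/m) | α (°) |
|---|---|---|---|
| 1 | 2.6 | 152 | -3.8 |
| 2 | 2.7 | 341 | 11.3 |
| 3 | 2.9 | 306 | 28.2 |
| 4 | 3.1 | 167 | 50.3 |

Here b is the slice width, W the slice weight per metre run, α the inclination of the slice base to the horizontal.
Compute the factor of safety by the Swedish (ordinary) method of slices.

Ordinary method of slices: FS = Σ[c'·Δl_i + (W_i cosα_i)·tanφ'] / Σ W_i sinα_i, with Δl_i = b_i / cosα_i.
Slice 1: Δl = 2.6/cos(-3.8°) = 2.606 m; N'_1 = 152·cos(-3.8°) = 151.7; c'Δl = 37.52; W sinα = -10.1
Slice 2: Δl = 2.7/cos11.3° = 2.753 m; N'_2 = 341·cos11.3° = 334.4; c'Δl = 39.65; W sinα = 66.8
Slice 3: Δl = 2.9/cos28.2° = 3.291 m; N'_3 = 306·cos28.2° = 269.7; c'Δl = 47.38; W sinα = 144.6
Slice 4: Δl = 3.1/cos50.3° = 4.853 m; N'_4 = 167·cos50.3° = 106.7; c'Δl = 69.88; W sinα = 128.5
Σc'Δl = 194.4 kN/m; ΣN' = 862.4 kN/m; ΣW sinα = 329.8 kN/m
Resisting = 194.4 + 862.4·tan21.7° = 194.4 + 343.2 = 537.6 kN/m
FS = 537.6 / 329.8 = 1.630

FS = 1.63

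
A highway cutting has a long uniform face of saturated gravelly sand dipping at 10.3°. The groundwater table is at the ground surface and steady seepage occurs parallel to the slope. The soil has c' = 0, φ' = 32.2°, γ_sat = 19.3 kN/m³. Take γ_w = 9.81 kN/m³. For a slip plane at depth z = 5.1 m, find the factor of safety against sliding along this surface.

With seepage parallel to the slope and the water table at the surface, the effective normal stress on the slip plane uses the buoyant unit weight γ' = γ_sat − γ_w while the driving shear stress uses γ_sat:
FS = [c' + γ' z cos²β tanφ'] / [γ_sat z sinβ cosβ]
(For c' = 0 this reduces to FS = (γ'/γ_sat)·tanφ'/tanβ.)
γ' = 19.3 − 9.81 = 9.49 kN/m³
Numerator = 0.0 + 9.49·5.1·cos²10.3°·tan32.2° = 0.0 + 9.49·5.1·0.9680·0.6297 = 29.504 kPa
Denominator = 19.3·5.1·sin10.3°·cos10.3° = 19.3·5.1·0.1788·0.9839 = 17.316 kPa
FS = 29.504 / 17.316 = 1.704

FS = 1.70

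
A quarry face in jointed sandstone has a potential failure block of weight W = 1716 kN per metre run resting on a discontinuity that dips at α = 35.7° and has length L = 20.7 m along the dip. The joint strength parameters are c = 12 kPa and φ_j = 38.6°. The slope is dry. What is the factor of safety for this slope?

Resolving the block weight along and normal to the plane and applying the Mohr–Coulomb strength on the joint:
N' = W cosα = 1716·cos35.7° = 1393.5 kN/m
Driving force T = W sinα = 1716·sin35.7° = 1001.4 kN/m
Resisting force R = c·L + N'·tanφ_j = 12·20.7 + 1393.5·tan38.6° = 248.4 + 1112.4 = 1360.8 kN/m
FS = R / T = 1360.8 / 1001.4 = 1.359

FS = 1.36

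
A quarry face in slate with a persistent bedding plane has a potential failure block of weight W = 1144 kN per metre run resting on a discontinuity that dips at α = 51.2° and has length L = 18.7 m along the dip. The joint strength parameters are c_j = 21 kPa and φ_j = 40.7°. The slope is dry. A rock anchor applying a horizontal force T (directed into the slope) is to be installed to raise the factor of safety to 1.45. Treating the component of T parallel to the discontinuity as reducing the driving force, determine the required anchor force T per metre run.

T = 180 kN/m

Resolving forces along and normal to the sliding plane, with the horizontal anchor force T adding T·sinα to the effective normal force and T·cosα acting up the plane against the driving force:
FS = [c_jL + (W cosα + T sinα) tanφ_j] / [W sinα − T cosα]
Without the anchor: N' = 716.8 kN/m, driving T_d = 891.6 kN/m, resisting R = 21·18.7 + 716.8·tan40.7° = 1009.3 kN/m, FS = 1.13.
Setting FS = 1.45 and solving for T:
1.45·(891.6 − T cos51.2°) = 1009.3 + T sin51.2°·tan40.7°
T·(sin51.2°·tan40.7° + 1.45·cos51.2°) = 1.45·891.6 − 1009.3
T·(0.7793·0.8601 + 1.45·0.6266) = 1292.8 − 1009.3 = 283.5
T·1.5789 = 283.5
T = 179.5 kN/m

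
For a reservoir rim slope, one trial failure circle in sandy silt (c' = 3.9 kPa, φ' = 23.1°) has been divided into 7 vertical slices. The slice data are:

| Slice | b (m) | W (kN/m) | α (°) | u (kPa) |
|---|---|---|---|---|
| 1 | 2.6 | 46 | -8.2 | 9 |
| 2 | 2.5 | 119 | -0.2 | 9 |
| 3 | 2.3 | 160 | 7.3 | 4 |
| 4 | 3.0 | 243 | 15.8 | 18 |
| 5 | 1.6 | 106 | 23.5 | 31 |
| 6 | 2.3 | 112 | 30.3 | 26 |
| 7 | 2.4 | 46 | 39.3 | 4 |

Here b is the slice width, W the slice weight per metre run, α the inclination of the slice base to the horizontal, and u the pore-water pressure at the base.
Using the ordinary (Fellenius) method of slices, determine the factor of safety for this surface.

FS = 1.45

Ordinary method of slices: FS = Σ[c'·Δl_i + (W_i cosα_i − u_i·Δl_i)·tanφ'] / Σ W_i sinα_i, with Δl_i = b_i / cosα_i.
Slice 1: Δl = 2.6/cos(-8.2°) = 2.627 m; N'_1 = 46·cos(-8.2°) − 9·2.627 = 21.9; c'Δl = 10.24; W sinα = -6.6
Slice 2: Δl = 2.5/cos(-0.2°) = 2.500 m; N'_2 = 119·cos(-0.2°) − 9·2.500 = 96.5; c'Δl = 9.75; W sinα = -0.4
Slice 3: Δl = 2.3/cos7.3° = 2.319 m; N'_3 = 160·cos7.3° − 4·2.319 = 149.4; c'Δl = 9.04; W sinα = 20.3
Slice 4: Δl = 3.0/cos15.8° = 3.118 m; N'_4 = 243·cos15.8° − 18·3.118 = 177.7; c'Δl = 12.16; W sinα = 66.2
Slice 5: Δl = 1.6/cos23.5° = 1.745 m; N'_5 = 106·cos23.5° − 31·1.745 = 43.1; c'Δl = 6.80; W sinα = 42.3
Slice 6: Δl = 2.3/cos30.3° = 2.664 m; N'_6 = 112·cos30.3° − 26·2.664 = 27.4; c'Δl = 10.39; W sinα = 56.5
Slice 7: Δl = 2.4/cos39.3° = 3.101 m; N'_7 = 46·cos39.3° − 4·3.101 = 23.2; c'Δl = 12.10; W sinα = 29.1
Σc'Δl = 70.5 kN/m; ΣN' = 539.3 kN/m; ΣW sinα = 207.4 kN/m
Resisting = 70.5 + 539.3·tan23.1° = 70.5 + 230.0 = 300.5 kN/m
FS = 300.5 / 207.4 = 1.449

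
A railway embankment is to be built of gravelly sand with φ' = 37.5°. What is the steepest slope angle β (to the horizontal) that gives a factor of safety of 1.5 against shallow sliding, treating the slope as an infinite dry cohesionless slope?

β = 27.1°

For an infinite dry cohesionless slope FS = tanφ'/tanβ, so tanβ = tanφ' / FS.
tanβ = tan37.5° / 1.5 = 0.7673 / 1.5 = 0.5116
β = arctan(0.5116) = 27.09°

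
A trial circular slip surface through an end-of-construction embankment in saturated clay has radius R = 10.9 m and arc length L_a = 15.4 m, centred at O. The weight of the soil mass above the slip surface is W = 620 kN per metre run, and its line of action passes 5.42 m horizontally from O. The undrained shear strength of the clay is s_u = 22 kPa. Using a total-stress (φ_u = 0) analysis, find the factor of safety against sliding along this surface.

Taking moments about the centre O, the resisting moment is provided by the undrained shear strength acting along the arc:
M_R = s_u·L_a·R = 22·15.40·10.9 = 3692.9 kN·m/m
M_D = W·d = 620·5.42 = 3360.4 kN·m/m
FS = M_R / M_D = 3692.9 / 3360.4 = 1.099

FS = 1.10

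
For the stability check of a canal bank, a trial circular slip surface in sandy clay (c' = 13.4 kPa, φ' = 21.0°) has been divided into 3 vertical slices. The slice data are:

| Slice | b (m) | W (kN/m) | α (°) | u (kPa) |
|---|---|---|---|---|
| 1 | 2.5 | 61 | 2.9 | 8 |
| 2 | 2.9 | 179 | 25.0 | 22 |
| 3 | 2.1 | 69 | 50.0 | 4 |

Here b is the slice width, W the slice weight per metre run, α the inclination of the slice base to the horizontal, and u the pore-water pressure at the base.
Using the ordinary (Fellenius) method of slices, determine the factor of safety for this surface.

FS = 1.39

Ordinary method of slices: FS = Σ[c'·Δl_i + (W_i cosα_i − u_i·Δl_i)·tanφ'] / Σ W_i sinα_i, with Δl_i = b_i / cosα_i.
Slice 1: Δl = 2.5/cos2.9° = 2.503 m; N'_1 = 61·cos2.9° − 8·2.503 = 40.9; c'Δl = 33.54; W sinα = 3.1
Slice 2: Δl = 2.9/cos25.0° = 3.200 m; N'_2 = 179·cos25.0° − 22·3.200 = 91.8; c'Δl = 42.88; W sinα = 75.6
Slice 3: Δl = 2.1/cos50.0° = 3.267 m; N'_3 = 69·cos50.0° − 4·3.267 = 31.3; c'Δl = 43.78; W sinα = 52.9
Σc'Δl = 120.2 kN/m; ΣN' = 164.0 kN/m; ΣW sinα = 131.6 kN/m
Resisting = 120.2 + 164.0·tan21.0° = 120.2 + 63.0 = 183.2 kN/m
FS = 183.2 / 131.6 = 1.392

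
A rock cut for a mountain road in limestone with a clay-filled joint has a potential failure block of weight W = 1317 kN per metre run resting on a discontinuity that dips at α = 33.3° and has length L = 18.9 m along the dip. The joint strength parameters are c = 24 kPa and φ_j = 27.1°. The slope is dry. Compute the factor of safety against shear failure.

FS = 1.41

Resolving the block weight along and normal to the plane and applying the Mohr–Coulomb strength on the joint:
N' = W cosα = 1317·cos33.3° = 1100.8 kN/m
Driving force T = W sinα = 1317·sin33.3° = 723.1 kN/m
Resisting force R = c·L + N'·tanφ_j = 24·18.9 + 1100.8·tan27.1° = 453.6 + 563.3 = 1016.9 kN/m
FS = R / T = 1016.9 / 723.1 = 1.406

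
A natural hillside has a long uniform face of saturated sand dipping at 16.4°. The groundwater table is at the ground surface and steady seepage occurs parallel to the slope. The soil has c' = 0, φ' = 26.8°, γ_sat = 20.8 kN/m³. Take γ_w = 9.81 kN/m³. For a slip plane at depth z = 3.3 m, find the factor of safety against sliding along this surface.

FS = 0.91

With seepage parallel to the slope and the water table at the surface, the effective normal stress on the slip plane uses the buoyant unit weight γ' = γ_sat − γ_w while the driving shear stress uses γ_sat:
FS = [c' + γ' z cos²β tanφ'] / [γ_sat z sinβ cosβ]
(For c' = 0 this reduces to FS = (γ'/γ_sat)·tanφ'/tanβ.)
γ' = 20.8 − 9.81 = 10.99 kN/m³
Numerator = 0.0 + 10.99·3.3·cos²16.4°·tan26.8° = 0.0 + 10.99·3.3·0.9203·0.5051 = 16.859 kPa
Denominator = 20.8·3.3·sin16.4°·cos16.4° = 20.8·3.3·0.2823·0.9593 = 18.591 kPa
FS = 16.859 / 18.591 = 0.907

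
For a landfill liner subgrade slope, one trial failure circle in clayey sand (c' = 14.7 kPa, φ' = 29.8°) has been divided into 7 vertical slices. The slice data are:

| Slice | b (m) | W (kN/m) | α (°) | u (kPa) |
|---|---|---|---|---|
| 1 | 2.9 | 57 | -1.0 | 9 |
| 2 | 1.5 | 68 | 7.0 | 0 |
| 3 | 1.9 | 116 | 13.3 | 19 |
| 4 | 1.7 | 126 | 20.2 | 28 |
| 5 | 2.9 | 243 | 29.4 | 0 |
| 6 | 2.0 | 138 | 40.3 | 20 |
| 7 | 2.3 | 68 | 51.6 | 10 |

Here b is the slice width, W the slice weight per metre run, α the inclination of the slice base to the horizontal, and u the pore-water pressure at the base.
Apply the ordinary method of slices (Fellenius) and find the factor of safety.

Ordinary method of slices: FS = Σ[c'·Δl_i + (W_i cosα_i − u_i·Δl_i)·tanφ'] / Σ W_i sinα_i, with Δl_i = b_i / cosα_i.
Slice 1: Δl = 2.9/cos(-1.0°) = 2.900 m; N'_1 = 57·cos(-1.0°) − 9·2.900 = 30.9; c'Δl = 42.64; W sinα = -1.0
Slice 2: Δl = 1.5/cos7.0° = 1.511 m; N'_2 = 68·cos7.0° − 0·1.511 = 67.5; c'Δl = 22.22; W sinα = 8.3
Slice 3: Δl = 1.9/cos13.3° = 1.952 m; N'_3 = 116·cos13.3° − 19·1.952 = 75.8; c'Δl = 28.70; W sinα = 26.7
Slice 4: Δl = 1.7/cos20.2° = 1.811 m; N'_4 = 126·cos20.2° − 28·1.811 = 67.5; c'Δl = 26.63; W sinα = 43.5
Slice 5: Δl = 2.9/cos29.4° = 3.329 m; N'_5 = 243·cos29.4° − 0·3.329 = 211.7; c'Δl = 48.93; W sinα = 119.3
Slice 6: Δl = 2.0/cos40.3° = 2.622 m; N'_6 = 138·cos40.3° − 20·2.622 = 52.8; c'Δl = 38.55; W sinα = 89.3
Slice 7: Δl = 2.3/cos51.6° = 3.703 m; N'_7 = 68·cos51.6° − 10·3.703 = 5.2; c'Δl = 54.43; W sinα = 53.3
Σc'Δl = 262.1 kN/m; ΣN' = 511.4 kN/m; ΣW sinα = 339.3 kN/m
Resisting = 262.1 + 511.4·tan29.8° = 262.1 + 292.9 = 555.0 kN/m
FS = 555.0 / 339.3 = 1.636

FS = 1.64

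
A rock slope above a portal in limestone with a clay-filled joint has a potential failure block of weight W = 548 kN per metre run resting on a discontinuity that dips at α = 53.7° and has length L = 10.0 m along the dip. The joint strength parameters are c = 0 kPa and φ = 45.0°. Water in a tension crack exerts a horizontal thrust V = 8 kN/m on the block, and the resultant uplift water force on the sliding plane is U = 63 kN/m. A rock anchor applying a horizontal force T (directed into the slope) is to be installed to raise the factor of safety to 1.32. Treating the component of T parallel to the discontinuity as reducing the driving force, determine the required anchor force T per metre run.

T = 211 kN/m

Resolving forces along and normal to the sliding plane, with the horizontal anchor force T adding T·sinα to the effective normal force and T·cosα acting up the plane against the driving force:
FS = [cL + (W cosα − U − V sinα + T sinα) tanφ] / [W sinα + V cosα − T cosα]
Without the anchor: N' = 255.0 kN/m, driving T_d = 446.4 kN/m, resisting R = 0·10.0 + 255.0·tan45.0° = 255.0 kN/m, FS = 0.57.
Setting FS = 1.32 and solving for T:
1.32·(446.4 − T cos53.7°) = 255.0 + T sin53.7°·tan45.0°
T·(sin53.7°·tan45.0° + 1.32·cos53.7°) = 1.32·446.4 − 255.0
T·(0.8059·1.0000 + 1.32·0.5920) = 589.2 − 255.0 = 334.3
T·1.5874 = 334.3
T = 210.6 kN/m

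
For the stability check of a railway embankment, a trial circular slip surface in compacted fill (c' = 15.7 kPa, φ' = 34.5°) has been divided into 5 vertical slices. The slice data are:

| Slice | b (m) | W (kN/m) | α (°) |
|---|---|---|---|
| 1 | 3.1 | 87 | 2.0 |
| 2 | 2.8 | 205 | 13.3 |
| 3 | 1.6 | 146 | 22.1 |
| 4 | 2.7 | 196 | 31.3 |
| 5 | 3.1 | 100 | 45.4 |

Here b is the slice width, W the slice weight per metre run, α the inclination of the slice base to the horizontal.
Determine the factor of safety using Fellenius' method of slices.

Ordinary method of slices: FS = Σ[c'·Δl_i + (W_i cosα_i)·tanφ'] / Σ W_i sinα_i, with Δl_i = b_i / cosα_i.
Slice 1: Δl = 3.1/cos2.0° = 3.102 m; N'_1 = 87·cos2.0° = 86.9; c'Δl = 48.70; W sinα = 3.0
Slice 2: Δl = 2.8/cos13.3° = 2.877 m; N'_2 = 205·cos13.3° = 199.5; c'Δl = 45.17; W sinα = 47.2
Slice 3: Δl = 1.6/cos22.1° = 1.727 m; N'_3 = 146·cos22.1° = 135.3; c'Δl = 27.11; W sinα = 54.9
Slice 4: Δl = 2.7/cos31.3° = 3.160 m; N'_4 = 196·cos31.3° = 167.5; c'Δl = 49.61; W sinα = 101.8
Slice 5: Δl = 3.1/cos45.4° = 4.415 m; N'_5 = 100·cos45.4° = 70.2; c'Δl = 69.32; W sinα = 71.2
Σc'Δl = 239.9 kN/m; ΣN' = 659.4 kN/m; ΣW sinα = 278.2 kN/m
Resisting = 239.9 + 659.4·tan34.5° = 239.9 + 453.2 = 693.1 kN/m
FS = 693.1 / 278.2 = 2.492

FS = 2.49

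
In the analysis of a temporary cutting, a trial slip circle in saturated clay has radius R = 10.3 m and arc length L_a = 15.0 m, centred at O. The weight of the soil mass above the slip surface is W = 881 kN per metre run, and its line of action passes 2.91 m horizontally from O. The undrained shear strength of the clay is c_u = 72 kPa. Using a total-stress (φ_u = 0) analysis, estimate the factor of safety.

FS = 4.34

Taking moments about the centre O, the resisting moment is provided by the undrained shear strength acting along the arc:
M_R = c_u·L_a·R = 72·15.00·10.3 = 11124.0 kN·m/m
M_D = W·d = 881·2.91 = 2563.7 kN·m/m
FS = M_R / M_D = 11124.0 / 2563.7 = 4.339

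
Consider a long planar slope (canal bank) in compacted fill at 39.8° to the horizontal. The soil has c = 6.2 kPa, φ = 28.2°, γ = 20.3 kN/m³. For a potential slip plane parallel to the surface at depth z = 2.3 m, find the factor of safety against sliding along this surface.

FS = 0.91

For an infinite slope with a slip plane parallel to the surface (no pore pressure): FS = [c + γz cos²β tanφ] / [γz sinβ cosβ].
γz = 20.3·2.3 = 46.69 kN/m²
Numerator = 6.2 + 46.69·cos²39.8°·tan28.2° = 6.2 + 46.69·0.5903·0.5362 = 20.977 kPa
Denominator = 46.69·sin39.8°·cos39.8° = 46.69·0.6401·0.7683 = 22.961 kPa
FS = 20.977 / 22.961 = 0.914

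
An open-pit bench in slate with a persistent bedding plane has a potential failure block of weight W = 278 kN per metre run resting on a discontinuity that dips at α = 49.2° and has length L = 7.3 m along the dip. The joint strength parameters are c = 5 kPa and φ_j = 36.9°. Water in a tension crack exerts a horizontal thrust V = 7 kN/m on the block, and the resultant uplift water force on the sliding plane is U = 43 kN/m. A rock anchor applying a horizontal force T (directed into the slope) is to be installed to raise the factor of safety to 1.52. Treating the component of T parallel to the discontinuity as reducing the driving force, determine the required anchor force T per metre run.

Resolving forces along and normal to the sliding plane, with the horizontal anchor force T adding T·sinα to the effective normal force and T·cosα acting up the plane against the driving force:
FS = [cL + (W cosα − U − V sinα + T sinα) tanφ_j] / [W sinα + V cosα − T cosα]
Without the anchor: N' = 133.4 kN/m, driving T_d = 215.0 kN/m, resisting R = 5·7.3 + 133.4·tan36.9° = 136.6 kN/m, FS = 0.64.
Setting FS = 1.52 and solving for T:
1.52·(215.0 − T cos49.2°) = 136.6 + T sin49.2°·tan36.9°
T·(sin49.2°·tan36.9° + 1.52·cos49.2°) = 1.52·215.0 − 136.6
T·(0.7570·0.7508 + 1.52·0.6534) = 326.8 − 136.6 = 190.2
T·1.5616 = 190.2
T = 121.8 kN/m

T = 122 kN/m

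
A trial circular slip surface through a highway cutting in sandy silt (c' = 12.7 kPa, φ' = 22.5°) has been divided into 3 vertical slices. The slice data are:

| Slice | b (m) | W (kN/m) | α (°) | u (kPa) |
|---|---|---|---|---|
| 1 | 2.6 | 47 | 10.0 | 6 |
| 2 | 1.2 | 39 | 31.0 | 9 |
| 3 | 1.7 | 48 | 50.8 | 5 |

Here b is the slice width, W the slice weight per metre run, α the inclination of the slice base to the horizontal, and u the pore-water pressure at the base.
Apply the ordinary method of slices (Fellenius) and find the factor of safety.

FS = 1.74

Ordinary method of slices: FS = Σ[c'·Δl_i + (W_i cosα_i − u_i·Δl_i)·tanφ'] / Σ W_i sinα_i, with Δl_i = b_i / cosα_i.
Slice 1: Δl = 2.6/cos10.0° = 2.640 m; N'_1 = 47·cos10.0° − 6·2.640 = 30.4; c'Δl = 33.53; W sinα = 8.2
Slice 2: Δl = 1.2/cos31.0° = 1.400 m; N'_2 = 39·cos31.0° − 9·1.400 = 20.8; c'Δl = 17.78; W sinα = 20.1
Slice 3: Δl = 1.7/cos50.8° = 2.690 m; N'_3 = 48·cos50.8° − 5·2.690 = 16.9; c'Δl = 34.16; W sinα = 37.2
Σc'Δl = 85.5 kN/m; ΣN' = 68.2 kN/m; ΣW sinα = 65.4 kN/m
Resisting = 85.5 + 68.2·tan22.5° = 85.5 + 28.2 = 113.7 kN/m
FS = 113.7 / 65.4 = 1.737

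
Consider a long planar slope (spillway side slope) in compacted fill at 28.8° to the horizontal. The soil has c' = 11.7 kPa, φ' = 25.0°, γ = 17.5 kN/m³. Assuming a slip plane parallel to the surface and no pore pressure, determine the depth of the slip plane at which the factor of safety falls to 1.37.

z = 3.04 m

Setting FS = 1.37 in FS = [c' + γz cos²β tanφ'] / [γz sinβ cosβ] and solving for z:
z = c' / [γ cosβ (FS·sinβ − cosβ·tanφ')]
  = 11.7 / [17.5·cos28.8°·(1.37·sin28.8° − cos28.8°·tan25.0°)]
  = 11.7 / [17.5·0.8763·(1.37·0.4818 − 0.8763·0.4663)]
  = 11.7 / 3.8549 = 3.035 m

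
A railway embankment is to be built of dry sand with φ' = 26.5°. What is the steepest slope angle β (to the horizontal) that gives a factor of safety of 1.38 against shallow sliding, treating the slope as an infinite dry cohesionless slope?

For an infinite dry cohesionless slope FS = tanφ'/tanβ, so tanβ = tanφ' / FS.
tanβ = tan26.5° / 1.38 = 0.4986 / 1.38 = 0.3613
β = arctan(0.3613) = 19.86°

β = 19.9°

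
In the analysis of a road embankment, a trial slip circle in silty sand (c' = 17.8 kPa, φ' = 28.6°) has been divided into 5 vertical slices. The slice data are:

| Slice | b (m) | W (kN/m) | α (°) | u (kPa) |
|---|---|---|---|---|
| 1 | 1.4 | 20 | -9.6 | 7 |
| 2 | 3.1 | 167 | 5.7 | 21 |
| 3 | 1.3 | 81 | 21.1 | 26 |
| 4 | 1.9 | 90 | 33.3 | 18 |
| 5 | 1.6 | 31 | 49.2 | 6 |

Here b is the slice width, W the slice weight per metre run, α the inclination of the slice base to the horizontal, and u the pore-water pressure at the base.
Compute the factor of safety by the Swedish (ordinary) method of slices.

FS = 2.54

Ordinary method of slices: FS = Σ[c'·Δl_i + (W_i cosα_i − u_i·Δl_i)·tanφ'] / Σ W_i sinα_i, with Δl_i = b_i / cosα_i.
Slice 1: Δl = 1.4/cos(-9.6°) = 1.420 m; N'_1 = 20·cos(-9.6°) − 7·1.420 = 9.8; c'Δl = 25.27; W sinα = -3.3
Slice 2: Δl = 3.1/cos5.7° = 3.115 m; N'_2 = 167·cos5.7° − 21·3.115 = 100.8; c'Δl = 55.45; W sinα = 16.6
Slice 3: Δl = 1.3/cos21.1° = 1.393 m; N'_3 = 81·cos21.1° − 26·1.393 = 39.3; c'Δl = 24.80; W sinα = 29.2
Slice 4: Δl = 1.9/cos33.3° = 2.273 m; N'_4 = 90·cos33.3° − 18·2.273 = 34.3; c'Δl = 40.46; W sinα = 49.4
Slice 5: Δl = 1.6/cos49.2° = 2.449 m; N'_5 = 31·cos49.2° − 6·2.449 = 5.6; c'Δl = 43.59; W sinα = 23.5
Σc'Δl = 189.6 kN/m; ΣN' = 189.7 kN/m; ΣW sinα = 115.3 kN/m
Resisting = 189.6 + 189.7·tan28.6° = 189.6 + 103.4 = 293.0 kN/m
FS = 293.0 / 115.3 = 2.542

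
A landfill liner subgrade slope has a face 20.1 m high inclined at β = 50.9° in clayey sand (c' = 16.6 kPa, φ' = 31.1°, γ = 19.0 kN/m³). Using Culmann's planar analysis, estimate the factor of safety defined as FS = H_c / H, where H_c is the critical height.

FS = 1.95

H_c = (4c'/γ) · sinβ cosφ' / [1 − cos(β − φ')]
    = (4·16.6/19.0) · sin50.9°·cos31.1° / [1 − cos19.8°]
    = 3.495 · 0.6645 / 0.0591 = 39.28 m
FS = H_c / H = 39.28 / 20.1 = 1.954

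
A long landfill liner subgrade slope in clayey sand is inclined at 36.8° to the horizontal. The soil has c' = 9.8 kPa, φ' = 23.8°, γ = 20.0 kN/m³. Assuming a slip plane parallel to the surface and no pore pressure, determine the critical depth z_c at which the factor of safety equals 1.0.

z_c = 2.49 m

Setting FS = 1.00 in FS = [c' + γz cos²β tanφ'] / [γz sinβ cosβ] and solving for z:
z = c' / [γ cosβ (FS·sinβ − cosβ·tanφ')]
  = 9.8 / [20.0·cos36.8°·(1.00·sin36.8° − cos36.8°·tan23.8°)]
  = 9.8 / [20.0·0.8007·(1.00·0.5990 − 0.8007·0.4411)]
  = 9.8 / 3.9373 = 2.489 m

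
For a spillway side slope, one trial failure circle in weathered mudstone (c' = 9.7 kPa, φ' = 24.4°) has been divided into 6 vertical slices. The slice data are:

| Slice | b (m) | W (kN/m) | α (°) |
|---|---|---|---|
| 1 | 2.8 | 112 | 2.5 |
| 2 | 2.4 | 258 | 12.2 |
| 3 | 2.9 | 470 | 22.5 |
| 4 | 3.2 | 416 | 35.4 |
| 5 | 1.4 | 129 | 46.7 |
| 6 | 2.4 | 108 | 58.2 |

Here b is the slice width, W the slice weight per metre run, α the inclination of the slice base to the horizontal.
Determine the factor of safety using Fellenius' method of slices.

Ordinary method of slices: FS = Σ[c'·Δl_i + (W_i cosα_i)·tanφ'] / Σ W_i sinα_i, with Δl_i = b_i / cosα_i.
Slice 1: Δl = 2.8/cos2.5° = 2.803 m; N'_1 = 112·cos2.5° = 111.9; c'Δl = 27.19; W sinα = 4.9
Slice 2: Δl = 2.4/cos12.2° = 2.455 m; N'_2 = 258·cos12.2° = 252.2; c'Δl = 23.82; W sinα = 54.5
Slice 3: Δl = 2.9/cos22.5° = 3.139 m; N'_3 = 470·cos22.5° = 434.2; c'Δl = 30.45; W sinα = 179.9
Slice 4: Δl = 3.2/cos35.4° = 3.926 m; N'_4 = 416·cos35.4° = 339.1; c'Δl = 38.08; W sinα = 241.0
Slice 5: Δl = 1.4/cos46.7° = 2.041 m; N'_5 = 129·cos46.7° = 88.5; c'Δl = 19.80; W sinα = 93.9
Slice 6: Δl = 2.4/cos58.2° = 4.554 m; N'_6 = 108·cos58.2° = 56.9; c'Δl = 44.18; W sinα = 91.8
Σc'Δl = 183.5 kN/m; ΣN' = 1282.8 kN/m; ΣW sinα = 665.9 kN/m
Resisting = 183.5 + 1282.8·tan24.4° = 183.5 + 581.9 = 765.4 kN/m
FS = 765.4 / 665.9 = 1.149

FS = 1.15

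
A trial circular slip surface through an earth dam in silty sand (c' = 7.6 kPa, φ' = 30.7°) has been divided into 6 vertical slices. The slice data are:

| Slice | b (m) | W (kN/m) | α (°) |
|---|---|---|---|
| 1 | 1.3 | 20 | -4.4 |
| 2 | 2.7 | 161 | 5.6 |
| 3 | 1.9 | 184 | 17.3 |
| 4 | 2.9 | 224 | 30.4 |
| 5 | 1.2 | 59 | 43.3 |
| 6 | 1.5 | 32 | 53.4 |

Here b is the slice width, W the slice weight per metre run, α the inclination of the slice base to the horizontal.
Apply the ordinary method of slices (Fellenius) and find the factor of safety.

Ordinary method of slices: FS = Σ[c'·Δl_i + (W_i cosα_i)·tanφ'] / Σ W_i sinα_i, with Δl_i = b_i / cosα_i.
Slice 1: Δl = 1.3/cos(-4.4°) = 1.304 m; N'_1 = 20·cos(-4.4°) = 19.9; c'Δl = 9.91; W sinα = -1.5
Slice 2: Δl = 2.7/cos5.6° = 2.713 m; N'_2 = 161·cos5.6° = 160.2; c'Δl = 20.62; W sinα = 15.7
Slice 3: Δl = 1.9/cos17.3° = 1.990 m; N'_3 = 184·cos17.3° = 175.7; c'Δl = 15.12; W sinα = 54.7
Slice 4: Δl = 2.9/cos30.4° = 3.362 m; N'_4 = 224·cos30.4° = 193.2; c'Δl = 25.55; W sinα = 113.4
Slice 5: Δl = 1.2/cos43.3° = 1.649 m; N'_5 = 59·cos43.3° = 42.9; c'Δl = 12.53; W sinα = 40.5
Slice 6: Δl = 1.5/cos53.4° = 2.516 m; N'_6 = 32·cos53.4° = 19.1; c'Δl = 19.12; W sinα = 25.7
Σc'Δl = 102.9 kN/m; ΣN' = 611.1 kN/m; ΣW sinα = 248.4 kN/m
Resisting = 102.9 + 611.1·tan30.7° = 102.9 + 362.8 = 465.7 kN/m
FS = 465.7 / 248.4 = 1.875

FS = 1.87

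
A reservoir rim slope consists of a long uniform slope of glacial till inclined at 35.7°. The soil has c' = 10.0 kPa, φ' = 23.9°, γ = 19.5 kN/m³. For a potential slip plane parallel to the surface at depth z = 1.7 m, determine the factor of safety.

FS = 1.25

For an infinite slope with a slip plane parallel to the surface (no pore pressure): FS = [c' + γz cos²β tanφ'] / [γz sinβ cosβ].
γz = 19.5·1.7 = 33.15 kN/m²
Numerator = 10.0 + 33.15·cos²35.7°·tan23.9° = 10.0 + 33.15·0.6595·0.4431 = 19.688 kPa
Denominator = 33.15·sin35.7°·cos35.7° = 33.15·0.5835·0.8121 = 15.709 kPa
FS = 19.688 / 15.709 = 1.253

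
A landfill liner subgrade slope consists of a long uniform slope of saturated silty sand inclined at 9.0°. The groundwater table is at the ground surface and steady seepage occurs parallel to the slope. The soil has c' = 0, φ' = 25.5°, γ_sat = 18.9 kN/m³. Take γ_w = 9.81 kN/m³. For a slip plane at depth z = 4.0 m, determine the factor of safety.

FS = 1.45

With seepage parallel to the slope and the water table at the surface, the effective normal stress on the slip plane uses the buoyant unit weight γ' = γ_sat − γ_w while the driving shear stress uses γ_sat:
FS = [c' + γ' z cos²β tanφ'] / [γ_sat z sinβ cosβ]
(For c' = 0 this reduces to FS = (γ'/γ_sat)·tanφ'/tanβ.)
γ' = 18.9 − 9.81 = 9.09 kN/m³
Numerator = 0.0 + 9.09·4.0·cos²9.0°·tan25.5° = 0.0 + 9.09·4.0·0.9755·0.4770 = 16.918 kPa
Denominator = 18.9·4.0·sin9.0°·cos9.0° = 18.9·4.0·0.1564·0.9877 = 11.681 kPa
FS = 16.918 / 11.681 = 1.448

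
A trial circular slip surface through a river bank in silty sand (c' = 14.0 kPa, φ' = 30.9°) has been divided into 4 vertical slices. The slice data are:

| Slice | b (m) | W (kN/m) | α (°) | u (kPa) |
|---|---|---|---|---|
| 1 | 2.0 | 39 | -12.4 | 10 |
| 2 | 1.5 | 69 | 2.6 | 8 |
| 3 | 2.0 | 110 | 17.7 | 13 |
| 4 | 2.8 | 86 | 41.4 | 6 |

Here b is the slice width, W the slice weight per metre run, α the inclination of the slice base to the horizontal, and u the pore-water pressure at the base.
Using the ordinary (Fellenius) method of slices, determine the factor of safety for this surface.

Ordinary method of slices: FS = Σ[c'·Δl_i + (W_i cosα_i − u_i·Δl_i)·tanφ'] / Σ W_i sinα_i, with Δl_i = b_i / cosα_i.
Slice 1: Δl = 2.0/cos(-12.4°) = 2.048 m; N'_1 = 39·cos(-12.4°) − 10·2.048 = 17.6; c'Δl = 28.67; W sinα = -8.4
Slice 2: Δl = 1.5/cos2.6° = 1.502 m; N'_2 = 69·cos2.6° − 8·1.502 = 56.9; c'Δl = 21.02; W sinα = 3.1
Slice 3: Δl = 2.0/cos17.7° = 2.099 m; N'_3 = 110·cos17.7° − 13·2.099 = 77.5; c'Δl = 29.39; W sinα = 33.4
Slice 4: Δl = 2.8/cos41.4° = 3.733 m; N'_4 = 86·cos41.4° − 6·3.733 = 42.1; c'Δl = 52.26; W sinα = 56.9
Σc'Δl = 131.3 kN/m; ΣN' = 194.1 kN/m; ΣW sinα = 85.1 kN/m
Resisting = 131.3 + 194.1·tan30.9° = 131.3 + 116.2 = 247.5 kN/m
FS = 247.5 / 85.1 = 2.910

FS = 2.91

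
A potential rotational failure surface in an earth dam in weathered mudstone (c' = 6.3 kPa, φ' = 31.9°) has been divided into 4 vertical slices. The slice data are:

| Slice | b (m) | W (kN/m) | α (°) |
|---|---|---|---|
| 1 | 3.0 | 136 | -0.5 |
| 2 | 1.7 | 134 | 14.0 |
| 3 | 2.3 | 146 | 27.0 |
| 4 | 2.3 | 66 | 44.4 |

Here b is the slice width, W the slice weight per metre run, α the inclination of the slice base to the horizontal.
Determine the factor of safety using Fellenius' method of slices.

Ordinary method of slices: FS = Σ[c'·Δl_i + (W_i cosα_i)·tanφ'] / Σ W_i sinα_i, with Δl_i = b_i / cosα_i.
Slice 1: Δl = 3.0/cos(-0.5°) = 3.000 m; N'_1 = 136·cos(-0.5°) = 136.0; c'Δl = 18.90; W sinα = -1.2
Slice 2: Δl = 1.7/cos14.0° = 1.752 m; N'_2 = 134·cos14.0° = 130.0; c'Δl = 11.04; W sinα = 32.4
Slice 3: Δl = 2.3/cos27.0° = 2.581 m; N'_3 = 146·cos27.0° = 130.1; c'Δl = 16.26; W sinα = 66.3
Slice 4: Δl = 2.3/cos44.4° = 3.219 m; N'_4 = 66·cos44.4° = 47.2; c'Δl = 20.28; W sinα = 46.2
Σc'Δl = 66.5 kN/m; ΣN' = 443.3 kN/m; ΣW sinα = 143.7 kN/m
Resisting = 66.5 + 443.3·tan31.9° = 66.5 + 275.9 = 342.4 kN/m
FS = 342.4 / 143.7 = 2.383

FS = 2.38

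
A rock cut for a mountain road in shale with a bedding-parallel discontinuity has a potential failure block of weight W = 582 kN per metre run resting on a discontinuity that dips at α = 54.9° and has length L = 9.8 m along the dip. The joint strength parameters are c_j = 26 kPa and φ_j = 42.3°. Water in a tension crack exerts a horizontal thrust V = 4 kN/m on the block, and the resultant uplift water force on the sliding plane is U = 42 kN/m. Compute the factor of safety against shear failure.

FS = 1.08

Resolving the block weight along and normal to the plane and applying the Mohr–Coulomb strength on the joint:
N' = W cosα − U − V sinα = 582·cos54.9° − 42 − 4·sin54.9° = 289.4 kN/m
Driving force T = W sinα + V cosα = 582·sin54.9° + 4·cos54.9° = 478.5 kN/m
Resisting force R = c_j·L + N'·tanφ_j = 26·9.8 + 289.4·tan42.3° = 254.8 + 263.3 = 518.1 kN/m
FS = R / T = 518.1 / 478.5 = 1.083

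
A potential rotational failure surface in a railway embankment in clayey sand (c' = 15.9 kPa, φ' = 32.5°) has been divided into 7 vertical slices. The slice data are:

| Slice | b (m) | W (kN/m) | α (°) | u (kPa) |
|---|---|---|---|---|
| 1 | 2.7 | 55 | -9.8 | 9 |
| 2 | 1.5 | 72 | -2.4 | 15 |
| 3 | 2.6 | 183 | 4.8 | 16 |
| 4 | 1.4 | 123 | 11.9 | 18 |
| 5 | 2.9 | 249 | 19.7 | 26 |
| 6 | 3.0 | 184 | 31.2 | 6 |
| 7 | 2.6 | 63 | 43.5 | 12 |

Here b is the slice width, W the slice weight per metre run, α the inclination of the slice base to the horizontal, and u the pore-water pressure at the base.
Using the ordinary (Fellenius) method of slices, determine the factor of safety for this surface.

FS = 2.71

Ordinary method of slices: FS = Σ[c'·Δl_i + (W_i cosα_i − u_i·Δl_i)·tanφ'] / Σ W_i sinα_i, with Δl_i = b_i / cosα_i.
Slice 1: Δl = 2.7/cos(-9.8°) = 2.740 m; N'_1 = 55·cos(-9.8°) − 9·2.740 = 29.5; c'Δl = 43.57; W sinα = -9.4
Slice 2: Δl = 1.5/cos(-2.4°) = 1.501 m; N'_2 = 72·cos(-2.4°) − 15·1.501 = 49.4; c'Δl = 23.87; W sinα = -3.0
Slice 3: Δl = 2.6/cos4.8° = 2.609 m; N'_3 = 183·cos4.8° − 16·2.609 = 140.6; c'Δl = 41.49; W sinα = 15.3
Slice 4: Δl = 1.4/cos11.9° = 1.431 m; N'_4 = 123·cos11.9° − 18·1.431 = 94.6; c'Δl = 22.75; W sinα = 25.4
Slice 5: Δl = 2.9/cos19.7° = 3.080 m; N'_5 = 249·cos19.7° − 26·3.080 = 154.3; c'Δl = 48.98; W sinα = 83.9
Slice 6: Δl = 3.0/cos31.2° = 3.507 m; N'_6 = 184·cos31.2° − 6·3.507 = 136.3; c'Δl = 55.77; W sinα = 95.3
Slice 7: Δl = 2.6/cos43.5° = 3.584 m; N'_7 = 63·cos43.5° − 12·3.584 = 2.7; c'Δl = 56.99; W sinα = 43.4
Σc'Δl = 293.4 kN/m; ΣN' = 607.5 kN/m; ΣW sinα = 250.9 kN/m
Resisting = 293.4 + 607.5·tan32.5° = 293.4 + 387.0 = 680.4 kN/m
FS = 680.4 / 250.9 = 2.712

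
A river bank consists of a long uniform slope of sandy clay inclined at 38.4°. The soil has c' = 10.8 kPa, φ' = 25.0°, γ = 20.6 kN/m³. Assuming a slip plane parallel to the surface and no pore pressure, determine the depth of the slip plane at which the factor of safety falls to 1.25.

Setting FS = 1.25 in FS = [c' + γz cos²β tanφ'] / [γz sinβ cosβ] and solving for z:
z = c' / [γ cosβ (FS·sinβ − cosβ·tanφ')]
  = 10.8 / [20.6·cos38.4°·(1.25·sin38.4° − cos38.4°·tan25.0°)]
  = 10.8 / [20.6·0.7837·(1.25·0.6211 − 0.7837·0.4663)]
  = 10.8 / 6.6351 = 1.628 m

z = 1.63 m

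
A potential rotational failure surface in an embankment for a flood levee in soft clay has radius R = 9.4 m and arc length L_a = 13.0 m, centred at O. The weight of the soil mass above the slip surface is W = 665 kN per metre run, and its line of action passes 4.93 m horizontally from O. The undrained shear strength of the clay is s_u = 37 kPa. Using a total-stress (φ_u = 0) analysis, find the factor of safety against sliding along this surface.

FS = 1.38

Taking moments about the centre O, the resisting moment is provided by the undrained shear strength acting along the arc:
M_R = s_u·L_a·R = 37·13.00·9.4 = 4521.4 kN·m/m
M_D = W·d = 665·4.93 = 3278.4 kN·m/m
FS = M_R / M_D = 4521.4 / 3278.4 = 1.379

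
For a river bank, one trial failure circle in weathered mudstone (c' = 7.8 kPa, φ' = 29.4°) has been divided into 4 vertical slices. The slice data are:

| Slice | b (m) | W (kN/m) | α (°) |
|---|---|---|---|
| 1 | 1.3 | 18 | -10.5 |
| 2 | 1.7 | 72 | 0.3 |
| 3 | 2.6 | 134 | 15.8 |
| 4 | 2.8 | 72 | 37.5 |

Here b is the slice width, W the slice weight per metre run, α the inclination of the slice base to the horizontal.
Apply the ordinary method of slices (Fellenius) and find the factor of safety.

Ordinary method of slices: FS = Σ[c'·Δl_i + (W_i cosα_i)·tanφ'] / Σ W_i sinα_i, with Δl_i = b_i / cosα_i.
Slice 1: Δl = 1.3/cos(-10.5°) = 1.322 m; N'_1 = 18·cos(-10.5°) = 17.7; c'Δl = 10.31; W sinα = -3.3
Slice 2: Δl = 1.7/cos0.3° = 1.700 m; N'_2 = 72·cos0.3° = 72.0; c'Δl = 13.26; W sinα = 0.4
Slice 3: Δl = 2.6/cos15.8° = 2.702 m; N'_3 = 134·cos15.8° = 128.9; c'Δl = 21.08; W sinα = 36.5
Slice 4: Δl = 2.8/cos37.5° = 3.529 m; N'_4 = 72·cos37.5° = 57.1; c'Δl = 27.53; W sinα = 43.8
Σc'Δl = 72.2 kN/m; ΣN' = 275.8 kN/m; ΣW sinα = 77.4 kN/m
Resisting = 72.2 + 275.8·tan29.4° = 72.2 + 155.4 = 227.6 kN/m
FS = 227.6 / 77.4 = 2.940

FS = 2.94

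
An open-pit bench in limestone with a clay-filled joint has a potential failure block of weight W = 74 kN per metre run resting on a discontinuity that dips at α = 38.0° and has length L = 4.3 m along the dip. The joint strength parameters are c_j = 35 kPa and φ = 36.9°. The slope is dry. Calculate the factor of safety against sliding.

FS = 4.26

Resolving the block weight along and normal to the plane and applying the Mohr–Coulomb strength on the joint:
N' = W cosα = 74·cos38.0° = 58.3 kN/m
Driving force T = W sinα = 74·sin38.0° = 45.6 kN/m
Resisting force R = c_j·L + N'·tanφ = 35·4.3 + 58.3·tan36.9° = 150.5 + 43.8 = 194.3 kN/m
FS = R / T = 194.3 / 45.6 = 4.264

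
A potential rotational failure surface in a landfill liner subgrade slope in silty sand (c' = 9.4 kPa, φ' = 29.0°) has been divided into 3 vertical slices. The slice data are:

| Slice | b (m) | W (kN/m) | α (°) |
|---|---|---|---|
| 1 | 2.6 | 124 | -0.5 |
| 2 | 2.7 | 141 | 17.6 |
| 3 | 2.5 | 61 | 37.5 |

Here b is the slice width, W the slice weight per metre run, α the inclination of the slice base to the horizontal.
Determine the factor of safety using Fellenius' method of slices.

Ordinary method of slices: FS = Σ[c'·Δl_i + (W_i cosα_i)·tanφ'] / Σ W_i sinα_i, with Δl_i = b_i / cosα_i.
Slice 1: Δl = 2.6/cos(-0.5°) = 2.600 m; N'_1 = 124·cos(-0.5°) = 124.0; c'Δl = 24.44; W sinα = -1.1
Slice 2: Δl = 2.7/cos17.6° = 2.833 m; N'_2 = 141·cos17.6° = 134.4; c'Δl = 26.63; W sinα = 42.6
Slice 3: Δl = 2.5/cos37.5° = 3.151 m; N'_3 = 61·cos37.5° = 48.4; c'Δl = 29.62; W sinα = 37.1
Σc'Δl = 80.7 kN/m; ΣN' = 306.8 kN/m; ΣW sinα = 78.7 kN/m
Resisting = 80.7 + 306.8·tan29.0° = 80.7 + 170.1 = 250.7 kN/m
FS = 250.7 / 78.7 = 3.187

FS = 3.19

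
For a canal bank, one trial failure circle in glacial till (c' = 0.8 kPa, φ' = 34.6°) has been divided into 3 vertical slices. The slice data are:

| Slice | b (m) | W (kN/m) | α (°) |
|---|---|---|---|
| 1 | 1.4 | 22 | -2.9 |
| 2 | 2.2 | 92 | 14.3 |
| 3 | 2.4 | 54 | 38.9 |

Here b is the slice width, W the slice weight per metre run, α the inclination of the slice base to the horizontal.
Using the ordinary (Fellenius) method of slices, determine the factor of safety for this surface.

FS = 2.00

Ordinary method of slices: FS = Σ[c'·Δl_i + (W_i cosα_i)·tanφ'] / Σ W_i sinα_i, with Δl_i = b_i / cosα_i.
Slice 1: Δl = 1.4/cos(-2.9°) = 1.402 m; N'_1 = 22·cos(-2.9°) = 22.0; c'Δl = 1.12; W sinα = -1.1
Slice 2: Δl = 2.2/cos14.3° = 2.270 m; N'_2 = 92·cos14.3° = 89.1; c'Δl = 1.82; W sinα = 22.7
Slice 3: Δl = 2.4/cos38.9° = 3.084 m; N'_3 = 54·cos38.9° = 42.0; c'Δl = 2.47; W sinα = 33.9
Σc'Δl = 5.4 kN/m; ΣN' = 153.1 kN/m; ΣW sinα = 55.5 kN/m
Resisting = 5.4 + 153.1·tan34.6° = 5.4 + 105.6 = 111.1 kN/m
FS = 111.1 / 55.5 = 2.000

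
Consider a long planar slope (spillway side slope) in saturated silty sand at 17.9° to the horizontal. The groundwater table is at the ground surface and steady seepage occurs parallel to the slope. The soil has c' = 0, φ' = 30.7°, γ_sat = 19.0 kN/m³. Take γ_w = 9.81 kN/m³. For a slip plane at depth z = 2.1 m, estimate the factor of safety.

With seepage parallel to the slope and the water table at the surface, the effective normal stress on the slip plane uses the buoyant unit weight γ' = γ_sat − γ_w while the driving shear stress uses γ_sat:
FS = [c' + γ' z cos²β tanφ'] / [γ_sat z sinβ cosβ]
(For c' = 0 this reduces to FS = (γ'/γ_sat)·tanφ'/tanβ.)
γ' = 19.0 − 9.81 = 9.19 kN/m³
Numerator = 0.0 + 9.19·2.1·cos²17.9°·tan30.7° = 0.0 + 9.19·2.1·0.9055·0.5938 = 10.376 kPa
Denominator = 19.0·2.1·sin17.9°·cos17.9° = 19.0·2.1·0.3074·0.9516 = 11.670 kPa
FS = 10.376 / 11.670 = 0.889

FS = 0.89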